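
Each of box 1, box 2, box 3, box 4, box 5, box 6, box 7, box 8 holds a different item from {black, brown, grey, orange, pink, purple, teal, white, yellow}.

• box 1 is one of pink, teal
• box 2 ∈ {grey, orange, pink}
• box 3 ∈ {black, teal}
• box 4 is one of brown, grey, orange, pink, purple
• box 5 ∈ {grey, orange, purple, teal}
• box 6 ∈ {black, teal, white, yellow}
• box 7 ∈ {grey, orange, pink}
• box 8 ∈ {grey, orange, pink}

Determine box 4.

brown

box 2, box 7, box 8 share exactly the 3 values {grey, orange, pink}; by pigeonhole those values go to them, so strike grey, orange, pink from box 1, box 4, box 5.
box 1 has just one choice, so box 1 = teal. Remove teal from box 3, box 5, box 6.
box 3 has just one choice, so box 3 = black. So box 6 can't be black.
That leaves box 5 = purple. Strike purple from box 4.
So box 4 = brown.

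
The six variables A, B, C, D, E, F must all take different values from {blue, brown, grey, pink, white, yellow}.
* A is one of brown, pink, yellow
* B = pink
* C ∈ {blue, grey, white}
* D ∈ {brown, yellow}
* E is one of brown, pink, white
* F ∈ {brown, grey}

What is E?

B has just one choice, so B = pink. So A, E can't be pink.
The 5 still-open variables draw from only 5 values {blue, brown, grey, white, yellow}, so each is used; only C can be blue, hence C = blue.
The 4 still-open variables draw from only 4 values {brown, grey, white, yellow}, so each is used; only F can be grey, hence F = grey.
Among the 3 still-open variables, white fits only E (and all 3 values in {brown, white, yellow} must be used), so E = white.

white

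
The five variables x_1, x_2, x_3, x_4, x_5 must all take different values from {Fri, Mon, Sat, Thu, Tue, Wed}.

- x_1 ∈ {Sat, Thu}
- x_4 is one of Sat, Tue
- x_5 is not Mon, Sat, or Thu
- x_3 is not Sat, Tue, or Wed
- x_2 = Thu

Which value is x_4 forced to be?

x_2 must be Thu (only option left). Remove Thu from x_1, x_3.
x_1 has just one choice, so x_1 = Sat. Eliminate Sat elsewhere: x_4.
So x_4 = Tue.

Tue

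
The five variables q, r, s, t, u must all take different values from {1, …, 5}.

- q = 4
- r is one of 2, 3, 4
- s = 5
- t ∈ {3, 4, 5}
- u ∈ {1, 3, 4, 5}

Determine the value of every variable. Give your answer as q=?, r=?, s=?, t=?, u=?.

q has just one choice, so q = 4. So r, t, u can't be 4.
s's domain is down to {5}, so s = 5. So t, u can't be 5.
t's domain is down to {3}, so t = 3. Strike 3 from r, u.
u must be 1 (only option left).
r must be 2 (only option left).

q=4, r=2, s=5, t=3, u=1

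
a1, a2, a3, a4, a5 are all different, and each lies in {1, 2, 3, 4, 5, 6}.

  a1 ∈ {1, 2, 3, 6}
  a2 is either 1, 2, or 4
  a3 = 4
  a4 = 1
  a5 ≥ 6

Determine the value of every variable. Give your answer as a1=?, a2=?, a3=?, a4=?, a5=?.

a1=3, a2=2, a3=4, a4=1, a5=6

a3 has just one choice, so a3 = 4. Remove 4 from a2.
a4 has just one choice, so a4 = 1. So a1, a2 can't be 1.
a5 must be 6 (only option left). Eliminate 6 elsewhere: a1.
a2's domain is down to {2}, so a2 = 2. Strike 2 from a1.
a1 must be 3 (only option left).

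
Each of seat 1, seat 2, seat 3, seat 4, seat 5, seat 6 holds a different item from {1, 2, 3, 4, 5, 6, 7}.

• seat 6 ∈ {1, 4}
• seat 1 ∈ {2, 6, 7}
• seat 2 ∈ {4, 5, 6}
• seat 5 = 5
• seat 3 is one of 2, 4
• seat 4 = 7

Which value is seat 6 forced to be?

seat 4's domain is down to {7}, so seat 4 = 7. Strike 7 from seat 1.
seat 5 has just one choice, so seat 5 = 5. Remove 5 from seat 2.
Among the 4 still-open variables, 1 fits only seat 6 (and all 4 values in {1, 2, 4, 6} must be used), so seat 6 = 1.

1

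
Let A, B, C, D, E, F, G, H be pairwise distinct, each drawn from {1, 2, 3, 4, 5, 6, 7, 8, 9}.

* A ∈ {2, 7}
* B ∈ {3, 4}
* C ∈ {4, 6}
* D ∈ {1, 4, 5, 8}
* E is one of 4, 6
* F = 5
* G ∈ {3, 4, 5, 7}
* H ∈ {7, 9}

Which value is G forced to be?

F's domain is down to {5}, so F = 5. Remove 5 from D, G.
The 2 variables C and E are confined to {4, 6}, which locks those values in; drop them from B, D, G.
B must be 3 (only option left). Strike 3 from G.
So G = 7.

7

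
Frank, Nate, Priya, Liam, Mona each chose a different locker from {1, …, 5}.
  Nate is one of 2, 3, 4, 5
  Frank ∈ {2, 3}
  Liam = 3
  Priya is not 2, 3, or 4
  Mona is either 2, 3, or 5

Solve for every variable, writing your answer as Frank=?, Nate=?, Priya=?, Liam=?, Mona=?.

Liam has just one choice, so Liam = 3. Remove 3 from Frank, Nate, Mona.
Frank has just one choice, so Frank = 2. Strike 2 from Nate, Mona.
Mona must be 5 (only option left). Remove 5 from Nate, Priya.
Nate must be 4 (only option left).
Priya has just one choice, so Priya = 1.

Frank=2, Nate=4, Priya=1, Liam=3, Mona=5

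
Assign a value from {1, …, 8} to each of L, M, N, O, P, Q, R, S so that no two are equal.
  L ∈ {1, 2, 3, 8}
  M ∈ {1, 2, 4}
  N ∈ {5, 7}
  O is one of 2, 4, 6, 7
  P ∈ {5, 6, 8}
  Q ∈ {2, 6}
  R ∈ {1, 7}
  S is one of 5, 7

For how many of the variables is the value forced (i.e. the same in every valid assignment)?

The 8 variables draw from only 8 values {1, 2, 3, 4, 5, 6, 7, 8}, so each is used; only L can be 3, hence L = 3.
The 7 still-open variables together cover exactly {1, 2, 4, 5, 6, 7, 8} — 7 values for 7 variables — and 8 appears only in P's list, so P = 8.
The 2 variables N and S are confined to {5, 7}, which locks those values in; drop them from O, R.
R's domain is down to {1}, so R = 1. Remove 1 from M.
Determined: L=3, P=8, R=1. The other variables each still have more than one consistent value. That makes 3.

3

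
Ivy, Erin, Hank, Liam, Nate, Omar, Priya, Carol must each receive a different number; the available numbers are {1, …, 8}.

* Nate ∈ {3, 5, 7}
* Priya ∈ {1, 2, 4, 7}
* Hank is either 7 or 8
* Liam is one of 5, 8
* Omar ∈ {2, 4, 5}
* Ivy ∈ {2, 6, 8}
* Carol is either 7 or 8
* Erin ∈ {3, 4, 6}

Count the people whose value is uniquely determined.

The 8 variables together cover exactly {1, 2, 3, 4, 5, 6, 7, 8} — 8 values for 8 variables — and 1 appears only in Priya's list, so Priya = 1.
Hank and Carol between them cover only {7, 8} — a naked pair. Remove those values from Ivy, Liam, Nate.
Liam has just one choice, so Liam = 5. Eliminate 5 elsewhere: Nate, Omar.
Nate must be 3 (only option left). So Erin can't be 3.
Determined: Liam=5, Nate=3, Priya=1. The other people each still have more than one consistent value. That makes 3.

3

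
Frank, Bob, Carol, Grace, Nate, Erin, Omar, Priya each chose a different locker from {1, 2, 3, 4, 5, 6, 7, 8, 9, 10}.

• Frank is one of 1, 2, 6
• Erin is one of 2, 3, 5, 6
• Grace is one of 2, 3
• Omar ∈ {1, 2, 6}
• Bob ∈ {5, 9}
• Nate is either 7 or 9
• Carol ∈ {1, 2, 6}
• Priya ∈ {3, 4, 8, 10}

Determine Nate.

7

Frank, Carol, Omar between them cover only {1, 2, 6} — a naked triple. Remove those values from Grace, Erin.
Grace's domain is down to {3}, so Grace = 3. Eliminate 3 elsewhere: Erin, Priya.
Erin has just one choice, so Erin = 5. Strike 5 from Bob.
Bob has just one choice, so Bob = 9. Remove 9 from Nate.
So Nate = 7.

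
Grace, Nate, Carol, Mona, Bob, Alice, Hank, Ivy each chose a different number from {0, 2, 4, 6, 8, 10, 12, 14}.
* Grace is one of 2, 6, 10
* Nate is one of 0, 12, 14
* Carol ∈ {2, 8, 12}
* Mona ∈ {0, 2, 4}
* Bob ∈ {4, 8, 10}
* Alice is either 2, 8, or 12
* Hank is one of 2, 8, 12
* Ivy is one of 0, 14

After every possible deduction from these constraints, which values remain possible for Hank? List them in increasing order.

2, 8, 12

The 8 variables draw from only 8 values {0, 2, 4, 6, 8, 10, 12, 14}, so each is used; only Grace can be 6, hence Grace = 6.
The 7 still-open variables draw from only 7 values {0, 2, 4, 8, 10, 12, 14}, so each is used; only Bob can be 10, hence Bob = 10.
Among the 6 still-open variables, 4 fits only Mona (and all 6 values in {0, 2, 4, 8, 12, 14} must be used), so Mona = 4.
Carol, Alice, Hank between them cover only {2, 8, 12} — a naked triple. Remove those values from Nate.
No further eliminations apply; Hank can still be any of 2, 8, 12.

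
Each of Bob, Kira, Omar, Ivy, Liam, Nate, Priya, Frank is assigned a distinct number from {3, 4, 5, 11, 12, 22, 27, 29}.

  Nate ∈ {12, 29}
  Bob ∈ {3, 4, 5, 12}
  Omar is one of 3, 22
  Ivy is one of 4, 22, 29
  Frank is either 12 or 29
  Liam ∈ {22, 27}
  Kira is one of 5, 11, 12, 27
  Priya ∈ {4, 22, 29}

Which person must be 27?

Among the 8 variables, 11 fits only Kira (and all 8 values in {3, 4, 5, 11, 12, 22, 27, 29} must be used), so Kira = 11.
Among the 7 still-open variables, 5 fits only Bob (and all 7 values in {3, 4, 5, 12, 22, 27, 29} must be used), so Bob = 5.
Among the 6 still-open variables, 3 fits only Omar (and all 6 values in {3, 4, 12, 22, 27, 29} must be used), so Omar = 3.
The 5 still-open variables draw from only 5 values {4, 12, 22, 27, 29}, so each is used; only Liam can be 27, hence Liam = 27.

Liam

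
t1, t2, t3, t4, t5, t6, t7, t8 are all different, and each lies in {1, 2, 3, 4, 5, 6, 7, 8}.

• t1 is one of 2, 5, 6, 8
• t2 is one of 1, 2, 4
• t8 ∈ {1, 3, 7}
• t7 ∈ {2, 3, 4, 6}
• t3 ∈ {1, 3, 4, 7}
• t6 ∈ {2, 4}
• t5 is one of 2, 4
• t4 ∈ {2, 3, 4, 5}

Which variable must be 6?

The 8 variables together cover exactly {1, 2, 3, 4, 5, 6, 7, 8} — 8 values for 8 variables — and 8 appears only in t1's list, so t1 = 8.
Among the 7 still-open variables, 5 fits only t4 (and all 7 values in {1, 2, 3, 4, 5, 6, 7} must be used), so t4 = 5.
Among the 6 still-open variables, 6 fits only t7 (and all 6 values in {1, 2, 3, 4, 6, 7} must be used), so t7 = 6.

t7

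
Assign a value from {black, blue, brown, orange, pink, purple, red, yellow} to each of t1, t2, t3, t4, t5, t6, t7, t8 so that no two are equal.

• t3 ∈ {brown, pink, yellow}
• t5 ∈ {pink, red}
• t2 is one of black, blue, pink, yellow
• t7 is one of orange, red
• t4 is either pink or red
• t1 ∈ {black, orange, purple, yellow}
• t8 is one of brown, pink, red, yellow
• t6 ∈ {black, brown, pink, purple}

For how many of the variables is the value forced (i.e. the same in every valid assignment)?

2

The 8 variables draw from only 8 values {black, blue, brown, orange, pink, purple, red, yellow}, so each is used; only t2 can be blue, hence t2 = blue.
The 2 variables t4 and t5 are confined to {pink, red}, which locks those values in; drop them from t3, t6, t7, t8.
t7 has just one choice, so t7 = orange. So t1 can't be orange.
The 2 variables t3 and t8 are confined to {brown, yellow}, which locks those values in; drop them from t1, t6.
Determined: t2=blue, t7=orange. The other variables each still have more than one consistent value. That makes 2.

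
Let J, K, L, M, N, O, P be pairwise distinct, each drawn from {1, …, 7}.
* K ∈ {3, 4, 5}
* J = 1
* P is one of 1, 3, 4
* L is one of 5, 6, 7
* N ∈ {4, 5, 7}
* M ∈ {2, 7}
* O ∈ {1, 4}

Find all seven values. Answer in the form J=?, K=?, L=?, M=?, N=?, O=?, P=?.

J=1, K=5, L=6, M=2, N=7, O=4, P=3

J's domain is down to {1}, so J = 1. Eliminate 1 elsewhere: O, P.
O has just one choice, so O = 4. Strike 4 from K, N, P.
P's domain is down to {3}, so P = 3. So K can't be 3.
That leaves K = 5. Remove 5 from L, N.
That leaves N = 7. Remove 7 from L, M.
L has just one choice, so L = 6.
M must be 2 (only option left).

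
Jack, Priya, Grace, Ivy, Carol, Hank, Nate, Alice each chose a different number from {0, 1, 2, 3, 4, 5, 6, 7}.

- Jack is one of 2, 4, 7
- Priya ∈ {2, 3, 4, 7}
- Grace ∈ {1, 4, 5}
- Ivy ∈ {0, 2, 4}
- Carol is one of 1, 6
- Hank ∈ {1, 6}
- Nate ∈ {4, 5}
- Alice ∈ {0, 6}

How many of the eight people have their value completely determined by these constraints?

4

The 8 variables draw from only 8 values {0, 1, 2, 3, 4, 5, 6, 7}, so each is used; only Priya can be 3, hence Priya = 3.
Among the 7 still-open variables, 7 fits only Jack (and all 7 values in {0, 1, 2, 4, 5, 6, 7} must be used), so Jack = 7.
Among the 6 still-open variables, 2 fits only Ivy (and all 6 values in {0, 1, 2, 4, 5, 6} must be used), so Ivy = 2.
Among the 5 still-open variables, 0 fits only Alice (and all 5 values in {0, 1, 4, 5, 6} must be used), so Alice = 0.
Carol and Hank between them cover only {1, 6} — a naked pair. Remove those values from Grace.
Determined: Jack=7, Priya=3, Ivy=2, Alice=0. The other people each still have more than one consistent value. That makes 4.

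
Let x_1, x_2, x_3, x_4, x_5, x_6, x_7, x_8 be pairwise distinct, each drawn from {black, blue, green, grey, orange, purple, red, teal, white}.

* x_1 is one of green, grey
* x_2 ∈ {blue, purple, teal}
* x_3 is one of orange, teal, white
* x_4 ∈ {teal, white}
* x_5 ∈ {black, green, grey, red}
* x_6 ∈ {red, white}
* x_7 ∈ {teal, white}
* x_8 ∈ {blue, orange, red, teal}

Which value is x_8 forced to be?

blue

x_4 and x_7 between them cover only {teal, white} — a naked pair. Remove those values from x_2, x_3, x_6, x_8.
That leaves x_3 = orange. Eliminate orange elsewhere: x_8.
x_6 must be red (only option left). Strike red from x_5, x_8.
So x_8 = blue.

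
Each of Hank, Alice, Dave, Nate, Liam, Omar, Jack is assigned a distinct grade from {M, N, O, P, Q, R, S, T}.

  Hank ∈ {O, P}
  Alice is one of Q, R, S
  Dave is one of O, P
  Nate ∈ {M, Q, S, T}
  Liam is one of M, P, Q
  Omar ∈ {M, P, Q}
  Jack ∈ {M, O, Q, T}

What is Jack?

T

The 7 variables draw from only 7 values {M, O, P, Q, R, S, T}, so each is used; only Alice can be R, hence Alice = R.
The 6 still-open variables draw from only 6 values {M, O, P, Q, S, T}, so each is used; only Nate can be S, hence Nate = S.
The 5 still-open variables together cover exactly {M, O, P, Q, T} — 5 values for 5 variables — and T appears only in Jack's list, so Jack = T.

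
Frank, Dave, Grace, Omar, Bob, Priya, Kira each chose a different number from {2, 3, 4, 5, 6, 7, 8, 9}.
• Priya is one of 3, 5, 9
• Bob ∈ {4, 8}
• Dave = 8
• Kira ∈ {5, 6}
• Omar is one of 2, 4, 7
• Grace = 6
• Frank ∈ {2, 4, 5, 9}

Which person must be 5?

Kira

Dave's domain is down to {8}, so Dave = 8. Eliminate 8 elsewhere: Bob.
Grace must be 6 (only option left). Strike 6 from Kira.
So 5 goes to Kira.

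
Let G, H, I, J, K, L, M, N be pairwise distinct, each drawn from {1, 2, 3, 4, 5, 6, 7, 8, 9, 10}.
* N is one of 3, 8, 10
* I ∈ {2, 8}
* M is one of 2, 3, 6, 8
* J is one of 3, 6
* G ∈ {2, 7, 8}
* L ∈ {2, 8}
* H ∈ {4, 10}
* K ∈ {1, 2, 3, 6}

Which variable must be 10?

N

The 8 variables together cover exactly {1, 2, 3, 4, 6, 7, 8, 10} — 8 values for 8 variables — and 1 appears only in K's list, so K = 1.
The 7 still-open variables together cover exactly {2, 3, 4, 6, 7, 8, 10} — 7 values for 7 variables — and 4 appears only in H's list, so H = 4.
Among the 6 still-open variables, 7 fits only G (and all 6 values in {2, 3, 6, 7, 8, 10} must be used), so G = 7.
Among the 5 still-open variables, 10 fits only N (and all 5 values in {2, 3, 6, 8, 10} must be used), so N = 10.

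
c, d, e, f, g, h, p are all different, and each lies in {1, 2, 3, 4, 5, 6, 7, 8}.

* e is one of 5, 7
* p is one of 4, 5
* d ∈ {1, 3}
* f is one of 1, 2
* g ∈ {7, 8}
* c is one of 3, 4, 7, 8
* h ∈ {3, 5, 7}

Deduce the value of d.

The 7 variables draw from only 7 values {1, 2, 3, 4, 5, 7, 8}, so each is used; only f can be 2, hence f = 2.
The 6 still-open variables together cover exactly {1, 3, 4, 5, 7, 8} — 6 values for 6 variables — and 1 appears only in d's list, so d = 1.

1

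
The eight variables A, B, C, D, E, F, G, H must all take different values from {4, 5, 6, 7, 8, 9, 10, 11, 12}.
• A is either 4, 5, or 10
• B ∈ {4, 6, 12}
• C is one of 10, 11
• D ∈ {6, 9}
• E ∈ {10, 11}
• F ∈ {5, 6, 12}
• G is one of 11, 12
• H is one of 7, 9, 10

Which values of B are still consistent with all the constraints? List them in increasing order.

4, 6

Among the 8 variables, 7 fits only H (and all 8 values in {4, 5, 6, 7, 9, 10, 11, 12} must be used), so H = 7.
The 7 still-open variables together cover exactly {4, 5, 6, 9, 10, 11, 12} — 7 values for 7 variables — and 9 appears only in D's list, so D = 9.
The 2 variables C and E are confined to {10, 11}, which locks those values in; drop them from A, G.
G has just one choice, so G = 12. Strike 12 from B, F.
No further eliminations apply; B can still be any of 4, 6.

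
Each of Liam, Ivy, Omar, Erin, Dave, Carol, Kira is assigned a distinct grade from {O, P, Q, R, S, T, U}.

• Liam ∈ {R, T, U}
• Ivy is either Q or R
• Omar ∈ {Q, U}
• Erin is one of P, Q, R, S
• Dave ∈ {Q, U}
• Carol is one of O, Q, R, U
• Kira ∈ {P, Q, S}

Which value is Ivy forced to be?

The 7 variables together cover exactly {O, P, Q, R, S, T, U} — 7 values for 7 variables — and O appears only in Carol's list, so Carol = O.
The 6 still-open variables together cover exactly {P, Q, R, S, T, U} — 6 values for 6 variables — and T appears only in Liam's list, so Liam = T.
The 2 variables Omar and Dave are confined to {Q, U}, which locks those values in; drop them from Ivy, Erin, Kira.
So Ivy = R.

R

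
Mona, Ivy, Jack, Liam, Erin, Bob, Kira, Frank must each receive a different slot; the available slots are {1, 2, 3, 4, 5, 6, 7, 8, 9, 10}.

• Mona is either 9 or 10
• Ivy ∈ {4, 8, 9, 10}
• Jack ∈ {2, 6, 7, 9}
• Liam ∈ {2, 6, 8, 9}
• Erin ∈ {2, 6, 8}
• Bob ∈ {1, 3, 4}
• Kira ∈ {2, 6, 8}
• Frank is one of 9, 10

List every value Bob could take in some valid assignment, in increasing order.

1, 3

Mona and Frank between them cover only {9, 10} — a naked pair. Remove those values from Ivy, Jack, Liam.
The 3 variables Liam, Erin, Kira are confined to {2, 6, 8}, which locks those values in; drop them from Ivy, Jack.
Ivy's domain is down to {4}, so Ivy = 4. Strike 4 from Bob.
Jack must be 7 (only option left).
No further eliminations apply; Bob can still be any of 1, 3.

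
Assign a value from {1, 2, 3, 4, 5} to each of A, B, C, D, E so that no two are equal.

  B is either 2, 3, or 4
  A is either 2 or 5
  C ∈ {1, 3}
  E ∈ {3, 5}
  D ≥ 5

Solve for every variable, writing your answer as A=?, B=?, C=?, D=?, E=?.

D's domain is down to {5}, so D = 5. Remove 5 from A, E.
That leaves E = 3. Eliminate 3 elsewhere: B, C.
A's domain is down to {2}, so A = 2. Eliminate 2 elsewhere: B.
B's domain is down to {4}, so B = 4.
C has just one choice, so C = 1.

A=2, B=4, C=1, D=5, E=3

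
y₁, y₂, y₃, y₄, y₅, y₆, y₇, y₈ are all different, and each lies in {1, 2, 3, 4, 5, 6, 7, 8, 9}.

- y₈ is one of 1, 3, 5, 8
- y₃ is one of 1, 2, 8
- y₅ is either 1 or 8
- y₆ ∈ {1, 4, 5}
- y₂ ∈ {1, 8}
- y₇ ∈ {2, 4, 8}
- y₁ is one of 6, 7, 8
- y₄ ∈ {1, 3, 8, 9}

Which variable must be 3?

y₂ and y₅ share exactly the 2 values {1, 8}; by pigeonhole those values go to them, so strike 1, 8 from y₁, y₃, y₄, y₆, y₇, y₈.
y₃ must be 2 (only option left). So y₇ can't be 2.
y₇ has just one choice, so y₇ = 4. So y₆ can't be 4.
That leaves y₆ = 5. So y₈ can't be 5.
So 3 goes to y₈.

y₈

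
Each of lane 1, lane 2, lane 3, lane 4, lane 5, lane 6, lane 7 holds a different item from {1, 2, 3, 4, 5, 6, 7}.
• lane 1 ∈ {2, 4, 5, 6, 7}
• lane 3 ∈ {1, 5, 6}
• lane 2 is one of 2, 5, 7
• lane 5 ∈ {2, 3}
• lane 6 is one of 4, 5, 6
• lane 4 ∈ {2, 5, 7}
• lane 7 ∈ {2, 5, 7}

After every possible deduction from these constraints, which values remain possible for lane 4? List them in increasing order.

The 7 variables together cover exactly {1, 2, 3, 4, 5, 6, 7} — 7 values for 7 variables — and 1 appears only in lane 3's list, so lane 3 = 1.
The 6 still-open variables draw from only 6 values {2, 3, 4, 5, 6, 7}, so each is used; only lane 5 can be 3, hence lane 5 = 3.
lane 2, lane 4, lane 7 share exactly the 3 values {2, 5, 7}; by pigeonhole those values go to them, so strike 2, 5, 7 from lane 1, lane 6.
No further eliminations apply; lane 4 can still be any of 2, 5, 7.

2, 5, 7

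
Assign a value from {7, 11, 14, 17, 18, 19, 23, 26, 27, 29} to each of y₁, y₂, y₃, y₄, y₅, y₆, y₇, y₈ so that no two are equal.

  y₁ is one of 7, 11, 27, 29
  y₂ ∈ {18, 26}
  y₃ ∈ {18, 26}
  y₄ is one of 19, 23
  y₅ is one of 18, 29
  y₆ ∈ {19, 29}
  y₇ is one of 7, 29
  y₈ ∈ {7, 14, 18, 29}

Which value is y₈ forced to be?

14

y₂ and y₃ between them cover only {18, 26} — a naked pair. Remove those values from y₅, y₈.
That leaves y₅ = 29. Strike 29 from y₁, y₆, y₇, y₈.
y₆ must be 19 (only option left). Eliminate 19 elsewhere: y₄.
y₇'s domain is down to {7}, so y₇ = 7. Eliminate 7 elsewhere: y₁, y₈.
So y₈ = 14.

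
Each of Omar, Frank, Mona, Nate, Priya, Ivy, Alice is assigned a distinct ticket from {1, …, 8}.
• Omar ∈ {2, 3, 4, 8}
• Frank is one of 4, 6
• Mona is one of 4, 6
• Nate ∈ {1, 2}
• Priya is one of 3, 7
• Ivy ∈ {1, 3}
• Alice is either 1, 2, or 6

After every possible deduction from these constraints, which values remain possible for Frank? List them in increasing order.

The 7 variables together cover exactly {1, 2, 3, 4, 6, 7, 8} — 7 values for 7 variables — and 7 appears only in Priya's list, so Priya = 7.
Among the 6 still-open variables, 8 fits only Omar (and all 6 values in {1, 2, 3, 4, 6, 8} must be used), so Omar = 8.
The 5 still-open variables draw from only 5 values {1, 2, 3, 4, 6}, so each is used; only Ivy can be 3, hence Ivy = 3.
Frank and Mona share exactly the 2 values {4, 6}; by pigeonhole those values go to them, so strike 4, 6 from Alice.
No further eliminations apply; Frank can still be any of 4, 6.

4, 6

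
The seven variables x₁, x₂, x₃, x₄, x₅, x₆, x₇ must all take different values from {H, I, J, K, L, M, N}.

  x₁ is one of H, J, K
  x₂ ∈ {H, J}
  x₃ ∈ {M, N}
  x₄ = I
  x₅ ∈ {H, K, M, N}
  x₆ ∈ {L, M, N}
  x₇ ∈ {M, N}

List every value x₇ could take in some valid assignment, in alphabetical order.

M, N

x₄ must be I (only option left).
The 6 still-open variables together cover exactly {H, J, K, L, M, N} — 6 values for 6 variables — and L appears only in x₆'s list, so x₆ = L.
x₃ and x₇ share exactly the 2 values {M, N}; by pigeonhole those values go to them, so strike M, N from x₅.
No further eliminations apply; x₇ can still be any of M, N.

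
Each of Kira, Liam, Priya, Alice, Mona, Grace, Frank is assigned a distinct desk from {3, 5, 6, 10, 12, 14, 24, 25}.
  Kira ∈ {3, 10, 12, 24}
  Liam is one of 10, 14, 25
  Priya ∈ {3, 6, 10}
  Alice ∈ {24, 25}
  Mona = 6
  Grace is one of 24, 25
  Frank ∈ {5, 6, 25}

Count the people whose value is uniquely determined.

2

Mona must be 6 (only option left). Strike 6 from Priya, Frank.
Alice and Grace between them cover only {24, 25} — a naked pair. Remove those values from Kira, Liam, Frank.
Frank has just one choice, so Frank = 5.
Determined: Mona=6, Frank=5. The other people each still have more than one consistent value. That makes 2.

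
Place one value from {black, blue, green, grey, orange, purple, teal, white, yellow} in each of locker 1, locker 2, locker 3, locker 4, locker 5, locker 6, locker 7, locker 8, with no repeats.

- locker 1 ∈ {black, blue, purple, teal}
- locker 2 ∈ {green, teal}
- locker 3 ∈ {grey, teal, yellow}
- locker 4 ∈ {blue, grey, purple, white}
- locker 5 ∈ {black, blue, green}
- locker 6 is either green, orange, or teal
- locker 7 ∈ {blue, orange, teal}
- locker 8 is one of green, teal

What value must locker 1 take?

purple

locker 2 and locker 8 between them cover only {green, teal} — a naked pair. Remove those values from locker 1, locker 3, locker 5, locker 6, locker 7.
locker 6 has just one choice, so locker 6 = orange. So locker 7 can't be orange.
That leaves locker 7 = blue. So locker 1, locker 4, locker 5 can't be blue.
That leaves locker 5 = black. So locker 1 can't be black.
So locker 1 = purple.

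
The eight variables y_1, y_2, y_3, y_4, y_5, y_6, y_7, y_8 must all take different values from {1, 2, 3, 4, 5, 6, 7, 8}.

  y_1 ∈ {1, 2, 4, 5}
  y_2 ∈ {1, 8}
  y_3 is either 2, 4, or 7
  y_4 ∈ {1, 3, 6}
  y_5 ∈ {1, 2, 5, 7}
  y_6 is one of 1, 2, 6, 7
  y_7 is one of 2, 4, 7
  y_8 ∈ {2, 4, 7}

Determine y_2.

8

Among the 8 variables, 3 fits only y_4 (and all 8 values in {1, 2, 3, 4, 5, 6, 7, 8} must be used), so y_4 = 3.
The 7 still-open variables draw from only 7 values {1, 2, 4, 5, 6, 7, 8}, so each is used; only y_6 can be 6, hence y_6 = 6.
Among the 6 still-open variables, 8 fits only y_2 (and all 6 values in {1, 2, 4, 5, 7, 8} must be used), so y_2 = 8.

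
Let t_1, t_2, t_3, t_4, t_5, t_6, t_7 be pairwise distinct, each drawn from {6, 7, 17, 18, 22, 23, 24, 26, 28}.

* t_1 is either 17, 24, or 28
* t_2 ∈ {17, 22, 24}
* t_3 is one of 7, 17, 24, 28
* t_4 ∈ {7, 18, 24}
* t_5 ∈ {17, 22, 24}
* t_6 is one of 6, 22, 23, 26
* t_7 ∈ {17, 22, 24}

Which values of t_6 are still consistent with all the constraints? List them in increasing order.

6, 23, 26

The 3 variables t_2, t_5, t_7 are confined to {17, 22, 24}, which locks those values in; drop them from t_1, t_3, t_4, t_6.
That leaves t_1 = 28. Strike 28 from t_3.
That leaves t_3 = 7. Strike 7 from t_4.
That leaves t_4 = 18.
No further eliminations apply; t_6 can still be any of 6, 23, 26.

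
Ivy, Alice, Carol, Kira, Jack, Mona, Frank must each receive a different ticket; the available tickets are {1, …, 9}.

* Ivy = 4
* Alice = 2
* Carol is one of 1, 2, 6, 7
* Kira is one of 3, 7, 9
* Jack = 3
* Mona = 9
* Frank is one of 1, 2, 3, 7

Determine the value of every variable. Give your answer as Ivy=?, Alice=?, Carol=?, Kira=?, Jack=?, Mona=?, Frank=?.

Ivy's domain is down to {4}, so Ivy = 4.
Alice must be 2 (only option left). Strike 2 from Carol, Frank.
That leaves Jack = 3. Strike 3 from Kira, Frank.
That leaves Mona = 9. So Kira can't be 9.
Kira has just one choice, so Kira = 7. Strike 7 from Carol, Frank.
That leaves Frank = 1. Remove 1 from Carol.
That leaves Carol = 6.

Ivy=4, Alice=2, Carol=6, Kira=7, Jack=3, Mona=9, Frank=1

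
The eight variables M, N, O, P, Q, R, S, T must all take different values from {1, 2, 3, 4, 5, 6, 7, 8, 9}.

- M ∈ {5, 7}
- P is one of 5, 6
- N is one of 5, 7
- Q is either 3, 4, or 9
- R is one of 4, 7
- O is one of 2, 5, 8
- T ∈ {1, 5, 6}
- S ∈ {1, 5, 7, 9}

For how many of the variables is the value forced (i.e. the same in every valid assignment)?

5

M and N between them cover only {5, 7} — a naked pair. Remove those values from O, P, R, S, T.
P has just one choice, so P = 6. Eliminate 6 elsewhere: T.
That leaves R = 4. So Q can't be 4.
That leaves T = 1. Remove 1 from S.
S's domain is down to {9}, so S = 9. Strike 9 from Q.
That leaves Q = 3.
Determined: P=6, Q=3, R=4, S=9, T=1. The other variables each still have more than one consistent value. That makes 5.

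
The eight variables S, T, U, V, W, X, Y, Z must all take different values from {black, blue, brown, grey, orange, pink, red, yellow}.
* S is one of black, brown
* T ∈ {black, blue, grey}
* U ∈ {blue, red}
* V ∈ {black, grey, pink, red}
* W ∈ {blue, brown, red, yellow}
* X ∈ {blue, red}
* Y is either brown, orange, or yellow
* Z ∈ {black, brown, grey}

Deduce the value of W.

yellow

The 8 variables draw from only 8 values {black, blue, brown, grey, orange, pink, red, yellow}, so each is used; only Y can be orange, hence Y = orange.
The 7 still-open variables together cover exactly {black, blue, brown, grey, pink, red, yellow} — 7 values for 7 variables — and pink appears only in V's list, so V = pink.
The 6 still-open variables draw from only 6 values {black, blue, brown, grey, red, yellow}, so each is used; only W can be yellow, hence W = yellow.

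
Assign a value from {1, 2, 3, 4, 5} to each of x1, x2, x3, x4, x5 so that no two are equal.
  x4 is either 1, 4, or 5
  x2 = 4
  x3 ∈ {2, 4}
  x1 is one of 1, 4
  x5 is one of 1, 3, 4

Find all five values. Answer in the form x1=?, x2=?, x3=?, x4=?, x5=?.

x1=1, x2=4, x3=2, x4=5, x5=3

x2 must be 4 (only option left). Eliminate 4 elsewhere: x1, x3, x4, x5.
That leaves x3 = 2.
x1 has just one choice, so x1 = 1. Remove 1 from x4, x5.
x4's domain is down to {5}, so x4 = 5.
x5 must be 3 (only option left).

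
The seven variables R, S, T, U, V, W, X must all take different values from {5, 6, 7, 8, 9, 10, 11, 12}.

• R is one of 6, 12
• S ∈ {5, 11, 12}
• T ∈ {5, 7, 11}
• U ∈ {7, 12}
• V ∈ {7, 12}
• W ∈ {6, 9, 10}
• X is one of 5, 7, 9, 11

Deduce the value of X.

Among the 7 variables, 10 fits only W (and all 7 values in {5, 6, 7, 9, 10, 11, 12} must be used), so W = 10.
Among the 6 still-open variables, 6 fits only R (and all 6 values in {5, 6, 7, 9, 11, 12} must be used), so R = 6.
Among the 5 still-open variables, 9 fits only X (and all 5 values in {5, 7, 9, 11, 12} must be used), so X = 9.

9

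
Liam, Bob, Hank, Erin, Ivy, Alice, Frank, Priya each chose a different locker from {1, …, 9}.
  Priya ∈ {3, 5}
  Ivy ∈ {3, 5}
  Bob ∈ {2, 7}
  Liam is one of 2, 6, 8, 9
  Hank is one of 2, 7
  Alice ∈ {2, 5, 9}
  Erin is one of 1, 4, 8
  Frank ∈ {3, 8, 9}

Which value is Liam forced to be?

6

Bob and Hank share exactly the 2 values {2, 7}; by pigeonhole those values go to them, so strike 2, 7 from Liam, Alice.
The 2 variables Ivy and Priya are confined to {3, 5}, which locks those values in; drop them from Alice, Frank.
Alice's domain is down to {9}, so Alice = 9. So Liam, Frank can't be 9.
Frank's domain is down to {8}, so Frank = 8. Strike 8 from Liam, Erin.
So Liam = 6.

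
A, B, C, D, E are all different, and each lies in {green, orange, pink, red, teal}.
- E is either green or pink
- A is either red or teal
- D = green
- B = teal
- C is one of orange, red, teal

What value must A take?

red

B's domain is down to {teal}, so B = teal. Eliminate teal elsewhere: A, C.
So A = red.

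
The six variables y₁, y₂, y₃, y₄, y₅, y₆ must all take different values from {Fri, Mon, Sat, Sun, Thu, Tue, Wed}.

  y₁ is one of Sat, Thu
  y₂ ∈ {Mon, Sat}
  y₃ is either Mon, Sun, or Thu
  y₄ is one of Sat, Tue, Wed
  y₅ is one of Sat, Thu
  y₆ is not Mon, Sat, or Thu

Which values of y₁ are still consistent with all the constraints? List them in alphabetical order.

y₁ and y₅ between them cover only {Sat, Thu} — a naked pair. Remove those values from y₂, y₃, y₄.
y₂ must be Mon (only option left). Remove Mon from y₃.
That leaves y₃ = Sun. Eliminate Sun elsewhere: y₆.
No further eliminations apply; y₁ can still be any of Sat, Thu.

Sat, Thu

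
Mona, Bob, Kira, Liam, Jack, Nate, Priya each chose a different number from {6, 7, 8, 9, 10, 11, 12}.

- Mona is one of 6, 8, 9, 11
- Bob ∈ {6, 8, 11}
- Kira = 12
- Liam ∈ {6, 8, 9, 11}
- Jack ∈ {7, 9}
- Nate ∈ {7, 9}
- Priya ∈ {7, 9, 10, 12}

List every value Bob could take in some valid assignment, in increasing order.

Kira must be 12 (only option left). So Priya can't be 12.
The 6 still-open variables together cover exactly {6, 7, 8, 9, 10, 11} — 6 values for 6 variables — and 10 appears only in Priya's list, so Priya = 10.
The 2 variables Jack and Nate are confined to {7, 9}, which locks those values in; drop them from Mona, Liam.
No further eliminations apply; Bob can still be any of 6, 8, 11.

6, 8, 11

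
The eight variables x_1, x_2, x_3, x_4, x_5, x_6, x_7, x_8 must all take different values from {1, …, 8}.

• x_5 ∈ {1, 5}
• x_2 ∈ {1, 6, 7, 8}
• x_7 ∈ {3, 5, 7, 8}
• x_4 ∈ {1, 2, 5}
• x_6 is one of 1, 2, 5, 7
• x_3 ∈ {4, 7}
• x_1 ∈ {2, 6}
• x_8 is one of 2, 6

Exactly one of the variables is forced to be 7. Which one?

Among the 8 variables, 3 fits only x_7 (and all 8 values in {1, 2, 3, 4, 5, 6, 7, 8} must be used), so x_7 = 3.
The 7 still-open variables draw from only 7 values {1, 2, 4, 5, 6, 7, 8}, so each is used; only x_3 can be 4, hence x_3 = 4.
The 6 still-open variables draw from only 6 values {1, 2, 5, 6, 7, 8}, so each is used; only x_2 can be 8, hence x_2 = 8.
Among the 5 still-open variables, 7 fits only x_6 (and all 5 values in {1, 2, 5, 6, 7} must be used), so x_6 = 7.

x_6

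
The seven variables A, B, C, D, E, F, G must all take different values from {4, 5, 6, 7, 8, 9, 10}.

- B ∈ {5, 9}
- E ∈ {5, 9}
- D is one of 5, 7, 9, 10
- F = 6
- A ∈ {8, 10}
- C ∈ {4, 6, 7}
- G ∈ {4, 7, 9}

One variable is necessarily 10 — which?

D

F has just one choice, so F = 6. Remove 6 from C.
The 6 still-open variables draw from only 6 values {4, 5, 7, 8, 9, 10}, so each is used; only A can be 8, hence A = 8.
The 5 still-open variables together cover exactly {4, 5, 7, 9, 10} — 5 values for 5 variables — and 10 appears only in D's list, so D = 10.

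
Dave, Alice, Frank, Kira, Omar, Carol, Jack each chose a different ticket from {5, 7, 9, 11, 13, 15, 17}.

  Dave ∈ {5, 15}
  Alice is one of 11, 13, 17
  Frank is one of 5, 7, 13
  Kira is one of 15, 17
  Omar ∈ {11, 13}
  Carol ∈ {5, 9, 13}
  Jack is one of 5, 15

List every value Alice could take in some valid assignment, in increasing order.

The 7 variables draw from only 7 values {5, 7, 9, 11, 13, 15, 17}, so each is used; only Frank can be 7, hence Frank = 7.
The 6 still-open variables together cover exactly {5, 9, 11, 13, 15, 17} — 6 values for 6 variables — and 9 appears only in Carol's list, so Carol = 9.
The 2 variables Dave and Jack are confined to {5, 15}, which locks those values in; drop them from Kira.
That leaves Kira = 17. So Alice can't be 17.
No further eliminations apply; Alice can still be any of 11, 13.

11, 13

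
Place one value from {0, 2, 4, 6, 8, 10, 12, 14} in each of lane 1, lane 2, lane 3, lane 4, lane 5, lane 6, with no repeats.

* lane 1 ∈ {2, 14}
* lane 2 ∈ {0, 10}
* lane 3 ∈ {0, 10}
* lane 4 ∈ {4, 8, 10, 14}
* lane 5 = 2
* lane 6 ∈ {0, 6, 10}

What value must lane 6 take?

lane 5 must be 2 (only option left). Strike 2 from lane 1.
lane 1's domain is down to {14}, so lane 1 = 14. Eliminate 14 elsewhere: lane 4.
The 2 variables lane 2 and lane 3 are confined to {0, 10}, which locks those values in; drop them from lane 4, lane 6.
So lane 6 = 6.

6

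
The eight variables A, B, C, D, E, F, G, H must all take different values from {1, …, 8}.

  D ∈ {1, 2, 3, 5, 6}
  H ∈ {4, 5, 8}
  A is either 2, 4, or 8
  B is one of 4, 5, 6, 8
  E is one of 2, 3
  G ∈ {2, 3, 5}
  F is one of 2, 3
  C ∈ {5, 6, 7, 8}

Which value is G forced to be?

The 8 variables together cover exactly {1, 2, 3, 4, 5, 6, 7, 8} — 8 values for 8 variables — and 1 appears only in D's list, so D = 1.
The 7 still-open variables draw from only 7 values {2, 3, 4, 5, 6, 7, 8}, so each is used; only C can be 7, hence C = 7.
The 6 still-open variables draw from only 6 values {2, 3, 4, 5, 6, 8}, so each is used; only B can be 6, hence B = 6.
E and F between them cover only {2, 3} — a naked pair. Remove those values from A, G.
So G = 5.

5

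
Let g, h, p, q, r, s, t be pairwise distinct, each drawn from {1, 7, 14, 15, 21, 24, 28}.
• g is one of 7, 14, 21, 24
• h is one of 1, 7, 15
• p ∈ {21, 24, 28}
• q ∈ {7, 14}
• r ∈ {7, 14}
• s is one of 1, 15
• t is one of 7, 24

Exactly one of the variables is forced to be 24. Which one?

t

Among the 7 variables, 28 fits only p (and all 7 values in {1, 7, 14, 15, 21, 24, 28} must be used), so p = 28.
The 6 still-open variables draw from only 6 values {1, 7, 14, 15, 21, 24}, so each is used; only g can be 21, hence g = 21.
The 5 still-open variables together cover exactly {1, 7, 14, 15, 24} — 5 values for 5 variables — and 24 appears only in t's list, so t = 24.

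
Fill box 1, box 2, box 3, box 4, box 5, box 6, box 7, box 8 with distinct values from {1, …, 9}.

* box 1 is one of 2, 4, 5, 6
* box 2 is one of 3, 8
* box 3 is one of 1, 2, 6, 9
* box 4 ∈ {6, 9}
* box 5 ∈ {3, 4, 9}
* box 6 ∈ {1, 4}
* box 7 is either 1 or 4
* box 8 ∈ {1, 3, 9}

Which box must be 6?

box 4

Among the 8 variables, 5 fits only box 1 (and all 8 values in {1, 2, 3, 4, 5, 6, 8, 9} must be used), so box 1 = 5.
The 7 still-open variables draw from only 7 values {1, 2, 3, 4, 6, 8, 9}, so each is used; only box 3 can be 2, hence box 3 = 2.
The 6 still-open variables together cover exactly {1, 3, 4, 6, 8, 9} — 6 values for 6 variables — and 6 appears only in box 4's list, so box 4 = 6.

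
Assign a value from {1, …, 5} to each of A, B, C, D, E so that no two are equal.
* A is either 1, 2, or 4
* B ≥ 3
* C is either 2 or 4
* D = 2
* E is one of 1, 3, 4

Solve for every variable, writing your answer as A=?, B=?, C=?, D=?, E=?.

D must be 2 (only option left). Eliminate 2 elsewhere: A, C.
C's domain is down to {4}, so C = 4. Eliminate 4 elsewhere: A, B, E.
A must be 1 (only option left). Strike 1 from E.
E must be 3 (only option left). Remove 3 from B.
B has just one choice, so B = 5.

A=1, B=5, C=4, D=2, E=3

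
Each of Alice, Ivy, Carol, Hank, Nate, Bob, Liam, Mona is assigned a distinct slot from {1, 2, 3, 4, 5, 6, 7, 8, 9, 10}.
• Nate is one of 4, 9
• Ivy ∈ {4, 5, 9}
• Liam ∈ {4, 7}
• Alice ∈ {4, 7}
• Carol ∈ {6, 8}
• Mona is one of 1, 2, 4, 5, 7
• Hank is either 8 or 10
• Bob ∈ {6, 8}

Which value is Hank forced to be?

10

The 2 variables Alice and Liam are confined to {4, 7}, which locks those values in; drop them from Ivy, Nate, Mona.
Nate has just one choice, so Nate = 9. So Ivy can't be 9.
Ivy has just one choice, so Ivy = 5. Remove 5 from Mona.
The 2 variables Carol and Bob are confined to {6, 8}, which locks those values in; drop them from Hank.
So Hank = 10.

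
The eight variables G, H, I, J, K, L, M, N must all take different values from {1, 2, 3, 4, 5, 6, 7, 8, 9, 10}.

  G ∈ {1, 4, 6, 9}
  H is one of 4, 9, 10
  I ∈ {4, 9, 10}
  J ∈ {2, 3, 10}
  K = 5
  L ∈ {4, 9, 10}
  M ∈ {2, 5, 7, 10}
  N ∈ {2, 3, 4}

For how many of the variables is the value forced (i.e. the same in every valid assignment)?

2

K has just one choice, so K = 5. Remove 5 from M.
The 3 variables H, I, L are confined to {4, 9, 10}, which locks those values in; drop them from G, J, M, N.
J and N between them cover only {2, 3} — a naked pair. Remove those values from M.
M must be 7 (only option left).
Determined: K=5, M=7. The other variables each still have more than one consistent value. That makes 2.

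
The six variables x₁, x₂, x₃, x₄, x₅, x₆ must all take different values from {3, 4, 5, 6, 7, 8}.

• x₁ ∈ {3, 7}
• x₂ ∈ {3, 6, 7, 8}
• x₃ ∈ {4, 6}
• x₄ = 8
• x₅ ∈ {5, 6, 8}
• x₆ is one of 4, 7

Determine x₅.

5

x₄ must be 8 (only option left). So x₂, x₅ can't be 8.
The 5 still-open variables together cover exactly {3, 4, 5, 6, 7} — 5 values for 5 variables — and 5 appears only in x₅'s list, so x₅ = 5.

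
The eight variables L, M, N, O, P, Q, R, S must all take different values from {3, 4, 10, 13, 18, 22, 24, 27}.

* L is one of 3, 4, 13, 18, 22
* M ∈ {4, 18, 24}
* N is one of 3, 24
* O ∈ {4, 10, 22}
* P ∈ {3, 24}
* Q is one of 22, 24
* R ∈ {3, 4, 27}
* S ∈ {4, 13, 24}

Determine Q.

22

The 8 variables draw from only 8 values {3, 4, 10, 13, 18, 22, 24, 27}, so each is used; only O can be 10, hence O = 10.
Among the 7 still-open variables, 27 fits only R (and all 7 values in {3, 4, 13, 18, 22, 24, 27} must be used), so R = 27.
The 2 variables N and P are confined to {3, 24}, which locks those values in; drop them from L, M, Q, S.
So Q = 22.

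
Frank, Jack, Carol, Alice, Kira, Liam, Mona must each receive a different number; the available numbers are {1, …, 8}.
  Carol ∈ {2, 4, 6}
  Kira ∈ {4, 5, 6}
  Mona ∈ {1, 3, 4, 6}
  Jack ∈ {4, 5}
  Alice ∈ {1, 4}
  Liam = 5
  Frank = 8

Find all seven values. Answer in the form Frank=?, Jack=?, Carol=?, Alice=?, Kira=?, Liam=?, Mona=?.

Frank=8, Jack=4, Carol=2, Alice=1, Kira=6, Liam=5, Mona=3

Frank has just one choice, so Frank = 8.
That leaves Liam = 5. Eliminate 5 elsewhere: Jack, Kira.
Jack's domain is down to {4}, so Jack = 4. Remove 4 from Carol, Alice, Kira, Mona.
Alice has just one choice, so Alice = 1. So Mona can't be 1.
Kira must be 6 (only option left). Eliminate 6 elsewhere: Carol, Mona.
Mona has just one choice, so Mona = 3.
Carol has just one choice, so Carol = 2.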